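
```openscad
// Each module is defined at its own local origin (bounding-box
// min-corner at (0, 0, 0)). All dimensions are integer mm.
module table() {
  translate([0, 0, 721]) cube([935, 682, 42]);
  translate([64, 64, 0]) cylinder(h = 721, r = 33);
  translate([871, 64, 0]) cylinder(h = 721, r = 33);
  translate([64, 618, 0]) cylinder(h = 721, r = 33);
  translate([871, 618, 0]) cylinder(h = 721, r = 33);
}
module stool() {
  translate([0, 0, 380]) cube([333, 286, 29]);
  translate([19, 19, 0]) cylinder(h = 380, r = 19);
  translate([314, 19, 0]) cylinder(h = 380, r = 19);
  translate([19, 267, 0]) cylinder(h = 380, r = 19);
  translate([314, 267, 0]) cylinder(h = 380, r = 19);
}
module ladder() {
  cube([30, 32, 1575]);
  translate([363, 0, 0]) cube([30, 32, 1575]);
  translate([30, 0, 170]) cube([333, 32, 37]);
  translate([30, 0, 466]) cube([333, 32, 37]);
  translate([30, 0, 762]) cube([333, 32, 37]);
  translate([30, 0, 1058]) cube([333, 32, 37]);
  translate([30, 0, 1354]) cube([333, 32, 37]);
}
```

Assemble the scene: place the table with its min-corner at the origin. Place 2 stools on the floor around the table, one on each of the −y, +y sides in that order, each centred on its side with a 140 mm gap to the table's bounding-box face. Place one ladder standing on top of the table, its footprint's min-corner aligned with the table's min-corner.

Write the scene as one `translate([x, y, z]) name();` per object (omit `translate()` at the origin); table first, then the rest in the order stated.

table();
translate([301, -426, 0]) stool();
translate([301, 822, 0]) stool();
translate([0, 0, 763]) ladder();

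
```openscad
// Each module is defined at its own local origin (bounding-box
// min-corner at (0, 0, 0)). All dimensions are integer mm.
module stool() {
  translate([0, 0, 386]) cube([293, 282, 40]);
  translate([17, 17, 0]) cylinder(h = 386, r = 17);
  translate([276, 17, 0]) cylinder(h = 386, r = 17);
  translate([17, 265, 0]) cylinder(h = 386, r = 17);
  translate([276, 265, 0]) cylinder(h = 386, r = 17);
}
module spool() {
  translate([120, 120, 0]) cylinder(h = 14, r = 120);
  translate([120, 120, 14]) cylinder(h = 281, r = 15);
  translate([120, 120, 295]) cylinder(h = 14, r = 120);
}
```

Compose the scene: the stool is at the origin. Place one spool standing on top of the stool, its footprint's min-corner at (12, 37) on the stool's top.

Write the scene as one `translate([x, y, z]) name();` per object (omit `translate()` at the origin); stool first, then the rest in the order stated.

stool();
translate([12, 37, 426]) spool();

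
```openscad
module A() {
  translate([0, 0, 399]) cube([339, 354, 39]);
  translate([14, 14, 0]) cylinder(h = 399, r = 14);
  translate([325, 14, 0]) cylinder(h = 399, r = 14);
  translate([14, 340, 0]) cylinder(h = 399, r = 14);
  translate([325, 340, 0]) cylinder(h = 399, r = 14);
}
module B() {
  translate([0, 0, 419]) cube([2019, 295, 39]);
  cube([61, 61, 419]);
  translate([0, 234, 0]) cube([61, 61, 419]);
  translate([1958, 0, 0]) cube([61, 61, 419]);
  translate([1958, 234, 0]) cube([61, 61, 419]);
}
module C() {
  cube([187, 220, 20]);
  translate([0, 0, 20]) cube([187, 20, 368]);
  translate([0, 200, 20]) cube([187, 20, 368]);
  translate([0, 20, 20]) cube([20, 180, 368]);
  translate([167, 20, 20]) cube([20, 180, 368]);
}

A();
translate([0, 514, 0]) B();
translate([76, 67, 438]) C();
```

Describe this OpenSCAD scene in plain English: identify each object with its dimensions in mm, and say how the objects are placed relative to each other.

A is a simple wooden stool: a rectangular seat 339 mm (x) by 354 mm (y), 39 mm thick, top face at z = 438 mm, on four round legs, each 28 mm in diameter. The legs rest on z = 0, each leg's axis is inset half a diameter from the nearest pair of seat edges (so the leg's bounding box is flush with the corner).

B is a long wooden bench with a 2019 mm (x) × 295 mm (y) seat, 39 mm thick, its top surface 458 mm above the floor. Four 61 mm square legs at the seat corners, flush with the edges, run from z = 0 to the seat underside.

C is an open-topped rectangular box: outside dimensions 187×220×388 mm, with a uniform wall and base thickness of 20 mm. The base is a full 187×220 slab on the floor; four walls sit on top of the base. The front and back walls (the −y and +y sides) span the full width; the two side walls fit between them.

The bench is on the floor beside the stool on its +y side. The open box is on top of the stool, centred.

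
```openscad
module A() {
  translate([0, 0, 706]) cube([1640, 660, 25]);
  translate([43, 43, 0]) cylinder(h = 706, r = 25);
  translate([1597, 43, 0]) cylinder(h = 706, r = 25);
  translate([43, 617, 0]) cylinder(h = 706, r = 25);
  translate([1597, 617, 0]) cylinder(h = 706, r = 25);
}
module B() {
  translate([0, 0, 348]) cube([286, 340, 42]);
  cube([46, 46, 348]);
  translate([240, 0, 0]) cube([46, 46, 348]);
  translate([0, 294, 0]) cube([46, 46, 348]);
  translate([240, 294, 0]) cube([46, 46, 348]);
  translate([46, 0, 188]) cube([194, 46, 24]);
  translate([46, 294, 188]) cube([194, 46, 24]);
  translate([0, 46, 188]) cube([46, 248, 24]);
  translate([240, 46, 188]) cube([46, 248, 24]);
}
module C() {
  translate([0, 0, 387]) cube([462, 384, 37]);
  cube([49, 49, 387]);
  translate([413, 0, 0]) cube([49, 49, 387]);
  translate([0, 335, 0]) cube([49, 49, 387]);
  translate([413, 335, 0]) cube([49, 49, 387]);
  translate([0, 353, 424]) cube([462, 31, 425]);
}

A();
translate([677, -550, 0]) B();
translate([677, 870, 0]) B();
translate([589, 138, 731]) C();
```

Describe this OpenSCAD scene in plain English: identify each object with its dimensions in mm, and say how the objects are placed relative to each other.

A is a table with a 1640×660 mm rectangular top, 25 mm thick, top surface at z = 731 mm, supported by four round legs of 50 mm diameter, each leg's bounding box inset 18 mm from the nearest pair of top edges, running from the floor.

B is a four-legged stool. The seat is a 286×340×42 mm slab whose top surface is at z = 390 mm; four square legs, each 46×46 mm in cross-section, run from the floor (z = 0) to the underside of the seat, each flush with a corner of the seat. Four stretchers, 46 mm wide and 24 mm tall, connect adjacent legs with their undersides at z = 188 mm, each running between the inner faces of the legs it joins and aligned with the legs' outer faces on the other axis.

C is a chair: 462×384 mm seat, 37 mm thick, top at z = 424 mm, on four 49 mm square corner legs flush with the seat edges. A 31 mm thick backrest slab spans the full seat width, extending 425 mm above the seat top, its back face flush with the seat's +y edge.

Two stools sit around the table at the −y, +y sides. The chair is on top of the table, centred.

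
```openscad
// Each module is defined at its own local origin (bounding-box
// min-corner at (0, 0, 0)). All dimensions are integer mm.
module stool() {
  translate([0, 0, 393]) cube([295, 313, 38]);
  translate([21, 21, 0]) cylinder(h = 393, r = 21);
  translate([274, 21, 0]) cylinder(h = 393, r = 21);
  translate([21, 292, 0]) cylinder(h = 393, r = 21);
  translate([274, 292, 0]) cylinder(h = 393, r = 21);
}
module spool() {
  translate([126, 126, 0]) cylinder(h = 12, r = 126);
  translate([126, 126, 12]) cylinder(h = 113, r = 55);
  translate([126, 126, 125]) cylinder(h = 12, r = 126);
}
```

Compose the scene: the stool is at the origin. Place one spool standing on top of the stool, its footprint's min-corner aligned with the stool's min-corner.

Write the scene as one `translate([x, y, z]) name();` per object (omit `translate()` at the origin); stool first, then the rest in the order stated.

stool();
translate([0, 0, 431]) spool();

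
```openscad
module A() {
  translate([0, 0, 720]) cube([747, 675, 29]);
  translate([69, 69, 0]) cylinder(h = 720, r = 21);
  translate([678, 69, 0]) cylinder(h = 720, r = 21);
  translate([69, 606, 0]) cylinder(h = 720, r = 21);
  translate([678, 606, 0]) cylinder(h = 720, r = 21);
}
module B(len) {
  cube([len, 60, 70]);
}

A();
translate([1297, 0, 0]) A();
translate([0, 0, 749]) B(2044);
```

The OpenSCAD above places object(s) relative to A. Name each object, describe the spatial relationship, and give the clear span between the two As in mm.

A is a table. B is a beam. A beam spans the tops of two tables. The clear span between the two tables is 550 mm.

Second table starts at x = 1297; first ends at x = 747; clear span = 1297 − 747 = 550 mm.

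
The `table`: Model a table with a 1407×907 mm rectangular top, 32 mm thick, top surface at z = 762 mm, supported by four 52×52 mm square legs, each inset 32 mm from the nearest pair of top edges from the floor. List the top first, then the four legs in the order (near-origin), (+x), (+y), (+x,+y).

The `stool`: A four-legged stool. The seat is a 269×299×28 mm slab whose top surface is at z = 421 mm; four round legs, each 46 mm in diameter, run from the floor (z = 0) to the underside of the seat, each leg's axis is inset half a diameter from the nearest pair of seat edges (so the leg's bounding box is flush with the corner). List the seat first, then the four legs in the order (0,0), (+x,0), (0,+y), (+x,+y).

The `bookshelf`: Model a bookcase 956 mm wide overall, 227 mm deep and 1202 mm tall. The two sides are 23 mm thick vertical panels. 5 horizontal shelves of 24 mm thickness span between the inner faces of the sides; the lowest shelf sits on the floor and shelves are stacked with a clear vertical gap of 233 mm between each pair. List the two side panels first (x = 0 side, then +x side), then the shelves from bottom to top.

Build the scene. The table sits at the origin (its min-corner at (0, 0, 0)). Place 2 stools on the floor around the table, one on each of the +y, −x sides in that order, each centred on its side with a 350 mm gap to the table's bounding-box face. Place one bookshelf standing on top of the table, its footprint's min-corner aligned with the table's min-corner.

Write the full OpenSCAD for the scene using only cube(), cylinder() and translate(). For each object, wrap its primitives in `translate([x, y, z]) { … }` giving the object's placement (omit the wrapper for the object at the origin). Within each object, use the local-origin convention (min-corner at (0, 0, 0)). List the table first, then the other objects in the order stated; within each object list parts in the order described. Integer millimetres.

translate([0, 0, 730]) cube([1407, 907, 32]);
translate([32, 32, 0]) cube([52, 52, 730]);
translate([1323, 32, 0]) cube([52, 52, 730]);
translate([32, 823, 0]) cube([52, 52, 730]);
translate([1323, 823, 0]) cube([52, 52, 730]);
translate([569, 1257, 0]) {
  translate([0, 0, 393]) cube([269, 299, 28]);
  translate([23, 23, 0]) cylinder(h = 393, r = 23);
  translate([246, 23, 0]) cylinder(h = 393, r = 23);
  translate([23, 276, 0]) cylinder(h = 393, r = 23);
  translate([246, 276, 0]) cylinder(h = 393, r = 23);
}
translate([-619, 304, 0]) {
  translate([0, 0, 393]) cube([269, 299, 28]);
  translate([23, 23, 0]) cylinder(h = 393, r = 23);
  translate([246, 23, 0]) cylinder(h = 393, r = 23);
  translate([23, 276, 0]) cylinder(h = 393, r = 23);
  translate([246, 276, 0]) cylinder(h = 393, r = 23);
}
translate([0, 0, 762]) {
  cube([23, 227, 1202]);
  translate([933, 0, 0]) cube([23, 227, 1202]);
  translate([23, 0, 0]) cube([910, 227, 24]);
  translate([23, 0, 257]) cube([910, 227, 24]);
  translate([23, 0, 514]) cube([910, 227, 24]);
  translate([23, 0, 771]) cube([910, 227, 24]);
  translate([23, 0, 1028]) cube([910, 227, 24]);
}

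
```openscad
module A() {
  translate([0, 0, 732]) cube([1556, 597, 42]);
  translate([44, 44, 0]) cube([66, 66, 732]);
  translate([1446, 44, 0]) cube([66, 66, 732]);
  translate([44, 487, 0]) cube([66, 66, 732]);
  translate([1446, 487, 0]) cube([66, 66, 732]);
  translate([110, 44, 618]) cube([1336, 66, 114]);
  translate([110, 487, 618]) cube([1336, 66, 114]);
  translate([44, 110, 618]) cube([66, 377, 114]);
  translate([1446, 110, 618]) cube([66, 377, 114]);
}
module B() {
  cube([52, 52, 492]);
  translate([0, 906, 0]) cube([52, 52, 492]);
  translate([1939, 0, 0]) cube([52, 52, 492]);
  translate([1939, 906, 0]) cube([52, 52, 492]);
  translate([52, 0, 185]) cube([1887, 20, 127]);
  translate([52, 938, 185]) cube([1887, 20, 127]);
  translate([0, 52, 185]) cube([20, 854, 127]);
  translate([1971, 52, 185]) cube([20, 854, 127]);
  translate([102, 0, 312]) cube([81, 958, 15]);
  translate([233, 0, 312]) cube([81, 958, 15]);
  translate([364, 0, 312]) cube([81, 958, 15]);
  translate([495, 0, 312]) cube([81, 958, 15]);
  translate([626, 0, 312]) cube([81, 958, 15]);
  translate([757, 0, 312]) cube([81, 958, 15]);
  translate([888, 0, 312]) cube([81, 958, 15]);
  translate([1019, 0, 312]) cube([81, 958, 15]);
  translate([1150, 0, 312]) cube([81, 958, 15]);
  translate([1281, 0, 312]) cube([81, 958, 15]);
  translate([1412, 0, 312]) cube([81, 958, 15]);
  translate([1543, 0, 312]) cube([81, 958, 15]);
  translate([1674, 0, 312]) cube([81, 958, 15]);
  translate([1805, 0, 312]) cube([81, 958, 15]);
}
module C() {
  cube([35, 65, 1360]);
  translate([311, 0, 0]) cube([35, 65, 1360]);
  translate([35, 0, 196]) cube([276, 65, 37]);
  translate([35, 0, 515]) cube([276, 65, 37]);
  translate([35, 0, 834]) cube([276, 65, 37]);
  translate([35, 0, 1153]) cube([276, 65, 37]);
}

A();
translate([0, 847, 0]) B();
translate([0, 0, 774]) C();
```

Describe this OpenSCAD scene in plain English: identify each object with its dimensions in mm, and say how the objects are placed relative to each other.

A is a table: top 1556 mm (x) × 597 mm (y), 42 mm thick, upper face at z = 774 mm, on four 66×66 mm square legs, each inset 44 mm from the nearest pair of top edges, running from z = 0 to the bottom of the top. Four apron rails, 66 mm thick and 114 mm tall, run between adjacent legs with their top edges flush with the underside of the top and their outer faces flush with the legs' outer faces.

B is a bed frame 1991 mm long (x) by 958 mm wide (y). Four 52×52 mm corner posts, 492 mm tall, at the corners of the footprint. Four rails of 20 mm thickness and 127 mm height run between adjacent posts with their undersides at z = 185 mm, their outer faces flush with the outside of the frame (the two x-running rails run between the posts' inner faces; the two y-running rails run between the posts' inner faces). 14 slats, each 81 mm wide (x) and 15 mm thick, lie across the top of the two x-running rails, running the full 958 mm width of the frame in y; the slats are evenly spaced along x between the inner faces of the end posts with equal gaps (rounded down to the nearest mm) at the −x end and between each pair — any rounding remainder accumulates at the +x end.

C is a wooden ladder with two side rails of 35×65 mm section and 1360 mm height, set 346 mm apart overall. Between them run 4 rectangular rungs (65 mm deep, 37 mm thick), front faces flush with the rails' −y face. The bottom of the first rung is 196 mm above the floor and each subsequent rung is 319 mm higher than the one below.

The bed frame is on the floor beside the table on its +y side. The ladder is on top of the table.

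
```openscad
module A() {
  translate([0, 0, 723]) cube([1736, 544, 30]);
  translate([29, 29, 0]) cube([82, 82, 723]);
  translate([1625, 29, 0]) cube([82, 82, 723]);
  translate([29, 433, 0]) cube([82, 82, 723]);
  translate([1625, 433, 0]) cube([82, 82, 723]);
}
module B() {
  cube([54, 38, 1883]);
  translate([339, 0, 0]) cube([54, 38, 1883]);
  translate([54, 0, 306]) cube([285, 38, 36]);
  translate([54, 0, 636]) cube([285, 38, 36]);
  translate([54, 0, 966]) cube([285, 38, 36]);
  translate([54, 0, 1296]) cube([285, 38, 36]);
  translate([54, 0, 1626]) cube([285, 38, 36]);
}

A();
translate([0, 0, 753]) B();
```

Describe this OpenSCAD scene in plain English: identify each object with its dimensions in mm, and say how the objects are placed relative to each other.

A is a rectangular dining table. The top is 1736×544×30 mm with its upper surface at z = 753 mm. It stands on four 82×82 mm square legs, each inset 29 mm from the nearest pair of top edges, running from the floor to the underside of the top.

B is a straight ladder. Two 54×38 mm vertical rails, 1883 mm tall, stand 393 mm apart (outside-to-outside) with their front faces coplanar on the −y side. 5 rungs, each 38 mm deep and 36 mm tall, span between the inner faces of the rails, front faces flush with the rails. The lowest rung's underside is at z = 306 mm and rungs are spaced 330 mm apart (underside to underside).

The ladder is on top of the table.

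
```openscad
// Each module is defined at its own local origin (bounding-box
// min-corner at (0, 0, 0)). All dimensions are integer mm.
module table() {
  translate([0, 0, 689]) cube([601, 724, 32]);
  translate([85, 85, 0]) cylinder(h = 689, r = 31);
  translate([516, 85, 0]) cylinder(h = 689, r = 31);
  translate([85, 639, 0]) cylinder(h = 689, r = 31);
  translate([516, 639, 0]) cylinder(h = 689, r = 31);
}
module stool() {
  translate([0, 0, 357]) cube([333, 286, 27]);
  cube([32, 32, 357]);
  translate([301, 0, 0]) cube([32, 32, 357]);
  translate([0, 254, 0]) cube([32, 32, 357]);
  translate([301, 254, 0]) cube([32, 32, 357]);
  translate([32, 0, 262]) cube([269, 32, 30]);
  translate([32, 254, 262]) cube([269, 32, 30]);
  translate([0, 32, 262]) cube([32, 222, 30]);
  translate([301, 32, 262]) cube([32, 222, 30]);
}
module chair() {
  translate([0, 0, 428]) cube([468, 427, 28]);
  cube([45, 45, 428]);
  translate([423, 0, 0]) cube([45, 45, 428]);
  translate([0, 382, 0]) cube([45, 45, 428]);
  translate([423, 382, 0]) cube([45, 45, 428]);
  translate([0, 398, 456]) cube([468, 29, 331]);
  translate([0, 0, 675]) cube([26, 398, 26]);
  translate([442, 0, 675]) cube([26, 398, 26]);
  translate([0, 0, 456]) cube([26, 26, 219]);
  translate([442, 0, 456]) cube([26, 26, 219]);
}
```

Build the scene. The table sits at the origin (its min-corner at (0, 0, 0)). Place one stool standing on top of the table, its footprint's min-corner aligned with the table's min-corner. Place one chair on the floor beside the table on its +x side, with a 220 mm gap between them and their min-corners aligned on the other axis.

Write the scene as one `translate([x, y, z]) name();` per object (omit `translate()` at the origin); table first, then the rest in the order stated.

table();
translate([0, 0, 721]) stool();
translate([821, 0, 0]) chair();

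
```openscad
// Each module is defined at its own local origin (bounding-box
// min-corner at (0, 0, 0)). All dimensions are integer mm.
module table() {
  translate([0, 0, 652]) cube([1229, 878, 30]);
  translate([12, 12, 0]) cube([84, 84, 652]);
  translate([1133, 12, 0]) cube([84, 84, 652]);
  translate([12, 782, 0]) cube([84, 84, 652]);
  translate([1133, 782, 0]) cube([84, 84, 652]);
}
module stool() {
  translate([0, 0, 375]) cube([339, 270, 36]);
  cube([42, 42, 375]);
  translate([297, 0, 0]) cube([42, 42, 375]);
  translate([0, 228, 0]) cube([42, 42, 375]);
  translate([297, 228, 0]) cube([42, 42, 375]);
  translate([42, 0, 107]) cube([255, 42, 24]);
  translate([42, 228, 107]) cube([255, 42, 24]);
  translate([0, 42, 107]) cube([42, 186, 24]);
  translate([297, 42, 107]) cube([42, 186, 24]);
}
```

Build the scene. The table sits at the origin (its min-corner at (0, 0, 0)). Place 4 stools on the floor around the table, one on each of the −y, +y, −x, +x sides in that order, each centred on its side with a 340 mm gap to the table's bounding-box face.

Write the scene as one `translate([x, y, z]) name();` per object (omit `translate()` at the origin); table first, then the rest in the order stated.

table();
translate([445, -610, 0]) stool();
translate([445, 1218, 0]) stool();
translate([-679, 304, 0]) stool();
translate([1569, 304, 0]) stool();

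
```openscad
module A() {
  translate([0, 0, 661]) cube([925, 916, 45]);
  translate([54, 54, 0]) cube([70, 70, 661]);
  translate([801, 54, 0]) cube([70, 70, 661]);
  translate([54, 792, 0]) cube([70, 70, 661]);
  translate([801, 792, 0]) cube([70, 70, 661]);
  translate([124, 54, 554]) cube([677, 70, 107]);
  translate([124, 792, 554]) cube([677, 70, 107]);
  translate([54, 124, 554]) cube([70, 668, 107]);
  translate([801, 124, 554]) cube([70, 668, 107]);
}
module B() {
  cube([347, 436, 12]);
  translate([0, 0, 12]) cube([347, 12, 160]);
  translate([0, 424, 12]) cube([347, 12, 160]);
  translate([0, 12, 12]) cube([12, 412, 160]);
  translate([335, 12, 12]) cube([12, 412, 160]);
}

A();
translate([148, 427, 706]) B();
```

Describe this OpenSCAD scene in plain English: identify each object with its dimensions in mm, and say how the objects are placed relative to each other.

A is a table: top 925 mm (x) × 916 mm (y), 45 mm thick, upper face at z = 706 mm, on four 70×70 mm square legs, each inset 54 mm from the nearest pair of top edges, running from z = 0 to the bottom of the top. Four apron rails, 70 mm thick and 107 mm tall, run between adjacent legs with their top edges flush with the underside of the top and their outer faces flush with the legs' outer faces.

B is an open storage box with external size 347×436×172 mm and wall thickness 12 mm (the base is also 12 mm thick). The base covers the whole footprint; the four walls stand on the base, with the y-facing walls full-width and the x-facing walls fitting between their inner faces.

The open box is on top of the table.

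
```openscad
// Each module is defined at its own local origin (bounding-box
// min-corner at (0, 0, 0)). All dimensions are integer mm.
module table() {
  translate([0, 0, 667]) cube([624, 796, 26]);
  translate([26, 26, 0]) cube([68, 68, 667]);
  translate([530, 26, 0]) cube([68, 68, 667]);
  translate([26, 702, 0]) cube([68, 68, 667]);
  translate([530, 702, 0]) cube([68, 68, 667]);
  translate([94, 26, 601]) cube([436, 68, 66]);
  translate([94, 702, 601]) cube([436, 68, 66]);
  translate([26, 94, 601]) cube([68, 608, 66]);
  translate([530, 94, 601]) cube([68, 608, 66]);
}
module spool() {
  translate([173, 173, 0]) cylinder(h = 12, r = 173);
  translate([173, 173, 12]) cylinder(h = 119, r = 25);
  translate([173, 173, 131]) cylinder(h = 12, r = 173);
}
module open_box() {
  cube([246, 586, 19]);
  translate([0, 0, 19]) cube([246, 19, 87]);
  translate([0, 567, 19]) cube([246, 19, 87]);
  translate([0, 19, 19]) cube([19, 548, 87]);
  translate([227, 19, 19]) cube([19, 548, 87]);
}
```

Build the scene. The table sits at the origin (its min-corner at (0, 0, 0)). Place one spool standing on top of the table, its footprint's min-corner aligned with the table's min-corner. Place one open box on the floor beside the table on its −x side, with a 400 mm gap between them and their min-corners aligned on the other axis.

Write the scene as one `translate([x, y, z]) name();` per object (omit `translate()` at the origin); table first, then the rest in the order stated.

table();
translate([0, 0, 693]) spool();
translate([-646, 0, 0]) open_box();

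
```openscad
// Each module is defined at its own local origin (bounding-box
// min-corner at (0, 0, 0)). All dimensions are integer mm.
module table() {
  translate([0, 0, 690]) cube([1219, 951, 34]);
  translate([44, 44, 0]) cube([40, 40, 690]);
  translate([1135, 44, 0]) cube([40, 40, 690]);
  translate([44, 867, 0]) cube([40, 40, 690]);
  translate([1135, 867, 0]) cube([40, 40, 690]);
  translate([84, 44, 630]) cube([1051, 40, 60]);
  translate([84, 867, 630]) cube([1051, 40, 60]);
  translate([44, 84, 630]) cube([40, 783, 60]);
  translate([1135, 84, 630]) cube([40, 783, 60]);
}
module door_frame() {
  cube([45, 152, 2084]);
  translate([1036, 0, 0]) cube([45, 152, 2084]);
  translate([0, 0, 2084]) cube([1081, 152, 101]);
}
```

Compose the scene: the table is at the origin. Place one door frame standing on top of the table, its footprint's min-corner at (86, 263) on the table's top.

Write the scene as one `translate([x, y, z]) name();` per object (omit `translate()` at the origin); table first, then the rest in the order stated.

table();
translate([86, 263, 724]) door_frame();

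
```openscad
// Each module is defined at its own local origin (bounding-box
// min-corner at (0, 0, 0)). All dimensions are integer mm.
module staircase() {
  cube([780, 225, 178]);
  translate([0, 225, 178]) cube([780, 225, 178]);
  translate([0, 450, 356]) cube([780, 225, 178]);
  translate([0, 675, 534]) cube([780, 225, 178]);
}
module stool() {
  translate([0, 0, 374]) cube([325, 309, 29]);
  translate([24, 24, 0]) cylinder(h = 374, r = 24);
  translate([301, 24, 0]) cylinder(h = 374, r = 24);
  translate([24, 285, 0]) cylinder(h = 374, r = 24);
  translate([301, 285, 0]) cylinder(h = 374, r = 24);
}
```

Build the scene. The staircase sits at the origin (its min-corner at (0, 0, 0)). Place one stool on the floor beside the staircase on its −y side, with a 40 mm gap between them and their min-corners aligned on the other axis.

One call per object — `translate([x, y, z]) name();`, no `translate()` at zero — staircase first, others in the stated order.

staircase();
translate([0, -349, 0]) stool();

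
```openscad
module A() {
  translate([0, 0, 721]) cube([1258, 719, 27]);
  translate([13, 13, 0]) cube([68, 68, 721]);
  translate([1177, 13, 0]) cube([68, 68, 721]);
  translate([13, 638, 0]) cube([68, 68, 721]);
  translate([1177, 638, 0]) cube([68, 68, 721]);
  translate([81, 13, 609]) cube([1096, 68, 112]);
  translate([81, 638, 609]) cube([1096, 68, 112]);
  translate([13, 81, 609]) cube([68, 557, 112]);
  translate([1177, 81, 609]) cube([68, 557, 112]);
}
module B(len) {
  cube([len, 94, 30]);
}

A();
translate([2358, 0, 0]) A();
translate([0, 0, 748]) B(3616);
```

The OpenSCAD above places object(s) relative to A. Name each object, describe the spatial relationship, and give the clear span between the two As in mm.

Second table starts at x = 2358; first ends at x = 1258; clear span = 2358 − 1258 = 1100 mm.

A is a table. B is a beam. A beam spans the tops of two tables. The clear span between the two tables is 1100 mm.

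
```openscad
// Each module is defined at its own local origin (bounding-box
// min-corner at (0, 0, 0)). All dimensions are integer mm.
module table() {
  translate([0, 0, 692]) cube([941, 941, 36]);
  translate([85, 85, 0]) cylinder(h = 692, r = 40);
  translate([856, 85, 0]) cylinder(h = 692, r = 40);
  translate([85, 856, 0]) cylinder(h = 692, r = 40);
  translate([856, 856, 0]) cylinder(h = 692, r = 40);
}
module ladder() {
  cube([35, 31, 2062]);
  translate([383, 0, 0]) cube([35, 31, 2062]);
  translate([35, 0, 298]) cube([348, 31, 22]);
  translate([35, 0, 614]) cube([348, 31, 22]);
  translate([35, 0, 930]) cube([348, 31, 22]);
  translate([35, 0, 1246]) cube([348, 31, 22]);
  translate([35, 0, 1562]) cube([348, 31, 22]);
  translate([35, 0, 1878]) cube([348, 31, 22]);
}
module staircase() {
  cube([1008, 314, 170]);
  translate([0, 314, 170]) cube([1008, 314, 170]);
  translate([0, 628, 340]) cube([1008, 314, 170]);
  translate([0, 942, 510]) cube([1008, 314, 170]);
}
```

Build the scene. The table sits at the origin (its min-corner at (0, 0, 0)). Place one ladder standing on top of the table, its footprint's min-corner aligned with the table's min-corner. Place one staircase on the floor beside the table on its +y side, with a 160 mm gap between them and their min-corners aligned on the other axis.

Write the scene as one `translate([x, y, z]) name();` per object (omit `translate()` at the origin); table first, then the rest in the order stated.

table();
translate([0, 0, 728]) ladder();
translate([0, 1101, 0]) staircase();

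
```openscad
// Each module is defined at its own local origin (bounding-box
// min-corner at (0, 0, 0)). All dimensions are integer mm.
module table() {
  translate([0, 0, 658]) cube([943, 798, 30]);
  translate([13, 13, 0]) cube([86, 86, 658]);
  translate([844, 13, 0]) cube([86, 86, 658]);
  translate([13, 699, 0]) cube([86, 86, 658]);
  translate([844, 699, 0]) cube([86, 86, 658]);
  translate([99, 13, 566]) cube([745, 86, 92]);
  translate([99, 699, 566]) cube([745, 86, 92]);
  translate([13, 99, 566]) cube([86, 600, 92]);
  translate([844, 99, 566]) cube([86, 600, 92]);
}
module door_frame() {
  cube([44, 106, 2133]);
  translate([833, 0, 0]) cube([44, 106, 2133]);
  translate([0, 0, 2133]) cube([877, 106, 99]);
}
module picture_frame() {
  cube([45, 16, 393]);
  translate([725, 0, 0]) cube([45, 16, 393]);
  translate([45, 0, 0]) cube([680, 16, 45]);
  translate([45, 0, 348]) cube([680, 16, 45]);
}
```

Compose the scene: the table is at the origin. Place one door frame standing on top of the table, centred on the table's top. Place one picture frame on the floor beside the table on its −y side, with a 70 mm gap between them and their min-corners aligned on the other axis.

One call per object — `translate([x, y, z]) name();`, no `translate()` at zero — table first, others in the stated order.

table();
translate([33, 346, 688]) door_frame();
translate([0, -86, 0]) picture_frame();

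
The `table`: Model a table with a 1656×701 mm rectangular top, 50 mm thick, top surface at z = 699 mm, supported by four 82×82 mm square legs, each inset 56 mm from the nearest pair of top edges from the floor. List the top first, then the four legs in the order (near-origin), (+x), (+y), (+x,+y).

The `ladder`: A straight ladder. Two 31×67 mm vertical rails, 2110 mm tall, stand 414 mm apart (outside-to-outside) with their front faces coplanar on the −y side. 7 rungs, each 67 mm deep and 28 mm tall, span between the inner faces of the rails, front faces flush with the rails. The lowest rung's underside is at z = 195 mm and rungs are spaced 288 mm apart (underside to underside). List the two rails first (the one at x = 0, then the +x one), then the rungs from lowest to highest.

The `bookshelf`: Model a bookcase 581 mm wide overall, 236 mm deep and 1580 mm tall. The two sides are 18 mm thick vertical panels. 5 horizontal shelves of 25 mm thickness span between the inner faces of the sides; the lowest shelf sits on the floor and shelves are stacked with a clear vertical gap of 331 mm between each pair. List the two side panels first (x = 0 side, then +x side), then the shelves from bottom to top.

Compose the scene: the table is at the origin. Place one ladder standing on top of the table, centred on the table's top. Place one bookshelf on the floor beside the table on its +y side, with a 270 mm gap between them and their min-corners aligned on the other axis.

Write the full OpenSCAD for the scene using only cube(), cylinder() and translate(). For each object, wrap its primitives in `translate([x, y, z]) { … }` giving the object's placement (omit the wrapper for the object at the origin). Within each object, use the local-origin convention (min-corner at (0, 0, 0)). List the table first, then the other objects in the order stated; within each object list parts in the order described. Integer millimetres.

translate([0, 0, 649]) cube([1656, 701, 50]);
translate([56, 56, 0]) cube([82, 82, 649]);
translate([1518, 56, 0]) cube([82, 82, 649]);
translate([56, 563, 0]) cube([82, 82, 649]);
translate([1518, 563, 0]) cube([82, 82, 649]);
translate([621, 317, 699]) {
  cube([31, 67, 2110]);
  translate([383, 0, 0]) cube([31, 67, 2110]);
  translate([31, 0, 195]) cube([352, 67, 28]);
  translate([31, 0, 483]) cube([352, 67, 28]);
  translate([31, 0, 771]) cube([352, 67, 28]);
  translate([31, 0, 1059]) cube([352, 67, 28]);
  translate([31, 0, 1347]) cube([352, 67, 28]);
  translate([31, 0, 1635]) cube([352, 67, 28]);
  translate([31, 0, 1923]) cube([352, 67, 28]);
}
translate([0, 971, 0]) {
  cube([18, 236, 1580]);
  translate([563, 0, 0]) cube([18, 236, 1580]);
  translate([18, 0, 0]) cube([545, 236, 25]);
  translate([18, 0, 356]) cube([545, 236, 25]);
  translate([18, 0, 712]) cube([545, 236, 25]);
  translate([18, 0, 1068]) cube([545, 236, 25]);
  translate([18, 0, 1424]) cube([545, 236, 25]);
}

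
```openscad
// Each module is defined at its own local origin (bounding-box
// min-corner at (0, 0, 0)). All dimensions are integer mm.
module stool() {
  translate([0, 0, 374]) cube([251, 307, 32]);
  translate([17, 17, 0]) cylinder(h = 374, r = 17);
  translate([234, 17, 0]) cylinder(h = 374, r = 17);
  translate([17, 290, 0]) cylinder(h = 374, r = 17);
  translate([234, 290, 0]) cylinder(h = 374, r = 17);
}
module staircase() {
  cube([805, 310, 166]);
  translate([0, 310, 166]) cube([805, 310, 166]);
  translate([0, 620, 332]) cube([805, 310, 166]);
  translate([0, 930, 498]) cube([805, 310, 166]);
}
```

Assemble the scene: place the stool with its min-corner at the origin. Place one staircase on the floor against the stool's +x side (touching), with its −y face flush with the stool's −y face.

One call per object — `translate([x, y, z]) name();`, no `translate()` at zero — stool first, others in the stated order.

stool();
translate([251, 0, 0]) staircase();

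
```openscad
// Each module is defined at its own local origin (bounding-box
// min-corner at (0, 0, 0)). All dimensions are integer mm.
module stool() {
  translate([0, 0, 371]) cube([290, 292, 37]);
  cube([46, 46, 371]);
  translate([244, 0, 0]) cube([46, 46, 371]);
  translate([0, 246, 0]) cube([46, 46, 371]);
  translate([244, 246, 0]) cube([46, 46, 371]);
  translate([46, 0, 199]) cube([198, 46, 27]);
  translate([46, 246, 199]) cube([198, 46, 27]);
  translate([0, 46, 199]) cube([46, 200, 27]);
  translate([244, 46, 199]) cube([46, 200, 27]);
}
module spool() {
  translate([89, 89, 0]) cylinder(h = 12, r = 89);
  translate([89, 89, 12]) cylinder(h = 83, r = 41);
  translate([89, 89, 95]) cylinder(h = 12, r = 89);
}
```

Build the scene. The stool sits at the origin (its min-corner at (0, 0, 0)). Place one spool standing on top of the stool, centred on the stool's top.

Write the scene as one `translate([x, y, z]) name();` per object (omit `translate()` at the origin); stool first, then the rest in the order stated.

stool();
translate([56, 57, 408]) spool();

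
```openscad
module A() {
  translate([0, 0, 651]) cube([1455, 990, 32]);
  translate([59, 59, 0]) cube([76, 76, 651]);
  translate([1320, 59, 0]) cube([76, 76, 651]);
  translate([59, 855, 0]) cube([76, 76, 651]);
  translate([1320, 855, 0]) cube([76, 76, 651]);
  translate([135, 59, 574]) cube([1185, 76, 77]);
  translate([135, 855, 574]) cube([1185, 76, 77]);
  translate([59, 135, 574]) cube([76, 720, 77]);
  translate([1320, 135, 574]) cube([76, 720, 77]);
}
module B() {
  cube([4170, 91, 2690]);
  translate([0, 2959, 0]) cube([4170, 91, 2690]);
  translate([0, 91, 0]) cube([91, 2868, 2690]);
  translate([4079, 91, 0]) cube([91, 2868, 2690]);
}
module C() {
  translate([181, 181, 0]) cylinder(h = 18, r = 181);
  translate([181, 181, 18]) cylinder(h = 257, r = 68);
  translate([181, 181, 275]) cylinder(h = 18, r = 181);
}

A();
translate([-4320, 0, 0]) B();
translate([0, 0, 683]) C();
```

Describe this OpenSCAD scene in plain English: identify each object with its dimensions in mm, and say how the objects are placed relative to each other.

A is a table: top 1455 mm (x) × 990 mm (y), 32 mm thick, upper face at z = 683 mm, on four 76×76 mm square legs, each inset 59 mm from the nearest pair of top edges, running from z = 0 to the bottom of the top. Four apron rails, 76 mm thick and 77 mm tall, run between adjacent legs with their top edges flush with the underside of the top and their outer faces flush with the legs' outer faces.

B is a box-shaped house frame (walls only): outside footprint 4170×3050 mm, wall height 2690 mm, wall thickness 91 mm. The two y-facing walls run the full x-width; the two x-facing walls fit between the inner faces of the y-facing walls.

C is a spool: two coaxial disc flanges of radius 181 mm and thickness 18 mm, joined by a core cylinder of radius 68 mm and height 257 mm. The lower flange rests on z = 0 and the three cylinders share a vertical axis.

The house frame is on the floor beside the table on its −x side. The spool is on top of the table.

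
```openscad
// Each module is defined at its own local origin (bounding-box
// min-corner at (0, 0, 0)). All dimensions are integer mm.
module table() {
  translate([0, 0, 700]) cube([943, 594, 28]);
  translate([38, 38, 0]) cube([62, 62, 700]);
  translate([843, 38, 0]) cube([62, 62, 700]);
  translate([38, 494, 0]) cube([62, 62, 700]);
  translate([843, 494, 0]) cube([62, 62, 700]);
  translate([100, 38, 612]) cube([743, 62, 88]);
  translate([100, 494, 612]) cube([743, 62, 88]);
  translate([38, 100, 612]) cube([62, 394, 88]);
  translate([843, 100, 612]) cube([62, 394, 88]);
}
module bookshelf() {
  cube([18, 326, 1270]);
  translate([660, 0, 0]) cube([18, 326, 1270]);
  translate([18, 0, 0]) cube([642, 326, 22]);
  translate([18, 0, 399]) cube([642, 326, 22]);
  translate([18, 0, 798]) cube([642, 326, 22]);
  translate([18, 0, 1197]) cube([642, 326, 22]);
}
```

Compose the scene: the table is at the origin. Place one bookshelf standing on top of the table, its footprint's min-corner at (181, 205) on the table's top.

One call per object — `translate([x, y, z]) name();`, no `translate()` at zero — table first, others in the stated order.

table();
translate([181, 205, 728]) bookshelf();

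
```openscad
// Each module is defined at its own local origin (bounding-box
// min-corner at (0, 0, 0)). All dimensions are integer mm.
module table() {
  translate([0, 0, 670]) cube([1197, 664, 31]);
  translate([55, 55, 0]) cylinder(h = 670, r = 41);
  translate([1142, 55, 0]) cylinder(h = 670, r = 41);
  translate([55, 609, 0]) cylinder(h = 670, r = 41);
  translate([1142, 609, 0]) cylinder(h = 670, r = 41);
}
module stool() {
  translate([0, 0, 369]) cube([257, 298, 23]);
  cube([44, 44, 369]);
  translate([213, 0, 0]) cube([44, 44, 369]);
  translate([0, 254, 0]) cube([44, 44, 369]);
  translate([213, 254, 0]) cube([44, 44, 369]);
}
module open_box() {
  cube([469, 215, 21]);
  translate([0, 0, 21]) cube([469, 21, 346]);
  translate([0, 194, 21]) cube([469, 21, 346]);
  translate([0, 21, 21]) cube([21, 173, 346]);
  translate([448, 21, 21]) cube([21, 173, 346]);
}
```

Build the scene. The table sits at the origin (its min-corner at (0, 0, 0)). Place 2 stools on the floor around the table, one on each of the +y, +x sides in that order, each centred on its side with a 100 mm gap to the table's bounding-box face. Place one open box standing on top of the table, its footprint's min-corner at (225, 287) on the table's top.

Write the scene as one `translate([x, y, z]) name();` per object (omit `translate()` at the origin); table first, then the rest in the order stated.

table();
translate([470, 764, 0]) stool();
translate([1297, 183, 0]) stool();
translate([225, 287, 701]) open_box();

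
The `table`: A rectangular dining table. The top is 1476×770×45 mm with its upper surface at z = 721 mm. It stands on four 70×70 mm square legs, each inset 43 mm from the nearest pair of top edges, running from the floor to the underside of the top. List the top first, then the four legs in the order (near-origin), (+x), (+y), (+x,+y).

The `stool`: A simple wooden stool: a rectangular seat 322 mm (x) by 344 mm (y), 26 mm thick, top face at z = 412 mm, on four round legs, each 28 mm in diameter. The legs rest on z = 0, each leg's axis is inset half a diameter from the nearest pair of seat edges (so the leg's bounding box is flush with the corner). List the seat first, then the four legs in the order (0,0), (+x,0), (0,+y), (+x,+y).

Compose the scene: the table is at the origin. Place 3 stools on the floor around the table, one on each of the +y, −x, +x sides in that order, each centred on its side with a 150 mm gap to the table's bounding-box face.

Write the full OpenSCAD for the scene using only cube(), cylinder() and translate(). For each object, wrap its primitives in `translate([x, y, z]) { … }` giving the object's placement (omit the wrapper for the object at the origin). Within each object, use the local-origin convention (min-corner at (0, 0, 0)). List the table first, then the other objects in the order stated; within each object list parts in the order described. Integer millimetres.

translate([0, 0, 676]) cube([1476, 770, 45]);
translate([43, 43, 0]) cube([70, 70, 676]);
translate([1363, 43, 0]) cube([70, 70, 676]);
translate([43, 657, 0]) cube([70, 70, 676]);
translate([1363, 657, 0]) cube([70, 70, 676]);
translate([577, 920, 0]) {
  translate([0, 0, 386]) cube([322, 344, 26]);
  translate([14, 14, 0]) cylinder(h = 386, r = 14);
  translate([308, 14, 0]) cylinder(h = 386, r = 14);
  translate([14, 330, 0]) cylinder(h = 386, r = 14);
  translate([308, 330, 0]) cylinder(h = 386, r = 14);
}
translate([-472, 213, 0]) {
  translate([0, 0, 386]) cube([322, 344, 26]);
  translate([14, 14, 0]) cylinder(h = 386, r = 14);
  translate([308, 14, 0]) cylinder(h = 386, r = 14);
  translate([14, 330, 0]) cylinder(h = 386, r = 14);
  translate([308, 330, 0]) cylinder(h = 386, r = 14);
}
translate([1626, 213, 0]) {
  translate([0, 0, 386]) cube([322, 344, 26]);
  translate([14, 14, 0]) cylinder(h = 386, r = 14);
  translate([308, 14, 0]) cylinder(h = 386, r = 14);
  translate([14, 330, 0]) cylinder(h = 386, r = 14);
  translate([308, 330, 0]) cylinder(h = 386, r = 14);
}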